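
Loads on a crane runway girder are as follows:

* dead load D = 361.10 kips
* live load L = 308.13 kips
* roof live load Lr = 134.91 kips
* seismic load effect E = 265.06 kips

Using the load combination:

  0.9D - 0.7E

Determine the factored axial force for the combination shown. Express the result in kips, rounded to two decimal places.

0.9(361.10) - 0.7(265.06) = 324.99 - 185.54 = 139.45
P_u = 139.45 kips.

139.45 kips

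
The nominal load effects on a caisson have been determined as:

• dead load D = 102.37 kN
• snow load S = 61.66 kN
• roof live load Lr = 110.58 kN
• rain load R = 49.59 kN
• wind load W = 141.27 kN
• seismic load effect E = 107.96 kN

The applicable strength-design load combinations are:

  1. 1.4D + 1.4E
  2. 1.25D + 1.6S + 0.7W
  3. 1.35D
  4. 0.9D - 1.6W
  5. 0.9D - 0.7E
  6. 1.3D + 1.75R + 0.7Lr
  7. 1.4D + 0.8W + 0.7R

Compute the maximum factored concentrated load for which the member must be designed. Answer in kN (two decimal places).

1. 1.4(102.37) + 1.4(107.96) = 143.32 + 151.14 = 294.46
2. 1.25(102.37) + 1.6(61.66) + 0.7(141.27) = 127.96 + 98.66 + 98.89 = 325.51
3. 1.35(102.37) = 138.20
4. 0.9(102.37) - 1.6(141.27) = 92.13 - 226.03 = -133.90
5. 0.9(102.37) - 0.7(107.96) = 92.13 - 75.57 = 16.56
6. 1.3(102.37) + 1.75(49.59) + 0.7(110.58) = 133.08 + 86.78 + 77.41 = 297.27
7. 1.4(102.37) + 0.8(141.27) + 0.7(49.59) = 143.32 + 113.02 + 34.71 = 291.05
Maximum is from combination 2.

325.51 kN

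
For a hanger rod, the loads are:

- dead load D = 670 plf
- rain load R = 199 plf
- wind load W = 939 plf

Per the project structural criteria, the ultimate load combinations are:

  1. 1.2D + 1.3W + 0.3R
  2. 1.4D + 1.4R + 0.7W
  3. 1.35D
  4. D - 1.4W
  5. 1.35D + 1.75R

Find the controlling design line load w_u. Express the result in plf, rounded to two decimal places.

1. 1.2(670) + 1.3(939) + 0.3(199) = 804.00 + 1220.70 + 59.70 = 2084.40
2. 1.4(670) + 1.4(199) + 0.7(939) = 938.00 + 278.60 + 657.30 = 1873.90
3. 1.35(670) = 904.50
4. 1.0(670) - 1.4(939) = 670.00 - 1314.60 = -644.60
5. 1.35(670) + 1.75(199) = 904.50 + 348.25 = 1252.75
Maximum is from combination 1.

2084.40 plf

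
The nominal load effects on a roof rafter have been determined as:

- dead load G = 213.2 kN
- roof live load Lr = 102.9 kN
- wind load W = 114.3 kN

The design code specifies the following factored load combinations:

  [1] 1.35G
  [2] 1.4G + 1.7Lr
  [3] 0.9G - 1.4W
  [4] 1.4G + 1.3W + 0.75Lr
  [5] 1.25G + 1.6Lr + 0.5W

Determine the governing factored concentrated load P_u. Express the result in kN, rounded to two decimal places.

524.25 kN

[1] 1.35(213.2) = 287.82
[2] 1.4(213.2) + 1.7(102.9) = 298.48 + 174.93 = 473.41
[3] 0.9(213.2) - 1.4(114.3) = 191.88 - 160.02 = 31.86
[4] 1.4(213.2) + 1.3(114.3) + 0.75(102.9) = 298.48 + 148.59 + 77.18 = 524.25
[5] 1.25(213.2) + 1.6(102.9) + 0.5(114.3) = 266.50 + 164.64 + 57.15 = 488.29
Maximum is from combination 4.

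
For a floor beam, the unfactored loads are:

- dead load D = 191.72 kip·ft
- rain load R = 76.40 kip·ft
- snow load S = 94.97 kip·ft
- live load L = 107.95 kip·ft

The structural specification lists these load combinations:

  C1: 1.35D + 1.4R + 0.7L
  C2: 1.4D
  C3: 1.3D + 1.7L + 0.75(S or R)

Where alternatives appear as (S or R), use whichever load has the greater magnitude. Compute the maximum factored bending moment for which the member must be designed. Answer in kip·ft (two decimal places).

503.98 kip·ft

(S or R) → S = 94.97 kip·ft.
C1: 1.35(191.72) + 1.4(76.40) + 0.7(107.95) = 258.82 + 106.96 + 75.57 = 441.35
C2: 1.4(191.72) = 268.41
C3: 1.3(191.72) + 1.7(107.95) + 0.75(94.97) = 503.98
The controlling combination is 3, giving 503.98 kip·ft.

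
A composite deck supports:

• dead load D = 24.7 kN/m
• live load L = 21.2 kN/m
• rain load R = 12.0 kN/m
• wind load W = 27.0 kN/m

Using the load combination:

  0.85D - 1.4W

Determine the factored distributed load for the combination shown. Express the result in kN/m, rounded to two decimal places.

0.85(24.7) - 1.4(27.0) = -16.81
w_u = -16.81 kN/m.

-16.81 kN/m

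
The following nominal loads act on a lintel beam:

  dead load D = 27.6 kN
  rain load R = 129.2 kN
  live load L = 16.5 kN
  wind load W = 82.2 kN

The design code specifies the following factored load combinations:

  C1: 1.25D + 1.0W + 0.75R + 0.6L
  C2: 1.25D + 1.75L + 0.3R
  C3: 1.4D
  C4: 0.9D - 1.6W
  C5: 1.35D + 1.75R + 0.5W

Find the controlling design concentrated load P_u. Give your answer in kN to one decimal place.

304.5 kN

C1: 1.25(27.6) + 1.0(82.2) + 0.75(129.2) + 0.6(16.5) = 34.5 + 82.2 + 96.9 + 9.9 = 223.5
C2: 1.25(27.6) + 1.75(16.5) + 0.3(129.2) = 102.1
C3: 1.4(27.6) = 38.6
C4: 0.9(27.6) - 1.6(82.2) = 24.8 - 131.5 = -106.7
C5: 1.35(27.6) + 1.75(129.2) + 0.5(82.2) = 37.3 + 226.1 + 41.1 = 304.5
Combination 5 governs: P_u = 304.5 kN.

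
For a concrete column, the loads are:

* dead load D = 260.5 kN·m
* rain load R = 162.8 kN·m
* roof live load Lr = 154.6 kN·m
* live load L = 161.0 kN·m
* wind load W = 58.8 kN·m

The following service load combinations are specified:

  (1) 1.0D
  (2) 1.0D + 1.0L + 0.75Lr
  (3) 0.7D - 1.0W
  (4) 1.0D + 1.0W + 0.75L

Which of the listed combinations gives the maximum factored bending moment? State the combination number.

Combination 2

(1) 1.0(260.5) = 260.5
(2) 1.0(260.5) + 1.0(161.0) + 0.75(154.6) = 260.5 + 161.0 + 116.0 = 537.5
(3) 0.7(260.5) - 1.0(58.8) = 182.4 - 58.8 = 123.6
(4) 1.0(260.5) + 1.0(58.8) + 0.75(161.0) = 260.5 + 58.8 + 120.8 = 440.1
The largest value is 537.5 kN·m from combination 2.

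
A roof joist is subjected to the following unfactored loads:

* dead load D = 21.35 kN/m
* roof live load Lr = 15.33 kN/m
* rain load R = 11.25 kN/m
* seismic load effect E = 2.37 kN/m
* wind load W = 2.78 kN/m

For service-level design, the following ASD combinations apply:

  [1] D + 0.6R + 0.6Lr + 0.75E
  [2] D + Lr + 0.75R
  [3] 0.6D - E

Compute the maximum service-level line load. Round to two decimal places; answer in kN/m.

[1] 1.0(21.35) + 0.6(11.25) + 0.6(15.33) + 0.75(2.37) = 21.35 + 6.75 + 9.20 + 1.78 = 39.08
[2] 1.0(21.35) + 1.0(15.33) + 0.75(11.25) = 21.35 + 15.33 + 8.44 = 45.12
[3] 0.6(21.35) - 1.0(2.37) = 12.81 - 2.37 = 10.44
The controlling combination is 2, giving 45.12 kN/m.

45.12 kN/m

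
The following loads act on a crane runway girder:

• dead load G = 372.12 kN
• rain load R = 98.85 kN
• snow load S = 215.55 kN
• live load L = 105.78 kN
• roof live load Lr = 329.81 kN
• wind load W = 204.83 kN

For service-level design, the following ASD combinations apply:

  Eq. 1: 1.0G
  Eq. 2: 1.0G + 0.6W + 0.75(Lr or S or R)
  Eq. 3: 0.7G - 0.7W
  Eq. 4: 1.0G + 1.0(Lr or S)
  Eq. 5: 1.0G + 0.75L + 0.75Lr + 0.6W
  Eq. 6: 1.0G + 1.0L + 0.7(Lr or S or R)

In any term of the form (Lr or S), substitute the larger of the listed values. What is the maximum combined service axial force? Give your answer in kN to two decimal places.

821.71 kN

(Lr or S or R) → Lr = 329.81 kN; (Lr or S) → Lr = 329.81 kN.
Eq. 1: 1.0(372.12) = 372.12
Eq. 2: 1.0(372.12) + 0.6(204.83) + 0.75(329.81) = 742.38
Eq. 3: 0.7(372.12) - 0.7(204.83) = 117.10
Eq. 4: 1.0(372.12) + 1.0(329.81) = 701.93
Eq. 5: 1.0(372.12) + 0.75(105.78) + 0.75(329.81) + 0.6(204.83) = 821.71
Eq. 6: 1.0(372.12) + 1.0(105.78) + 0.7(329.81) = 708.77
Maximum is from combination 5.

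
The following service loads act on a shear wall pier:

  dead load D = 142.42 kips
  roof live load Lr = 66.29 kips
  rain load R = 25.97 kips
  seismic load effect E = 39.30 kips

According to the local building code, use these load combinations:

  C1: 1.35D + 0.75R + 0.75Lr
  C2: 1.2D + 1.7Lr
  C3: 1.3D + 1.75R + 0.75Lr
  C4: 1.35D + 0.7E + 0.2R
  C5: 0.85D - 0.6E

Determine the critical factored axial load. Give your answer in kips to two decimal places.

C1: 1.35(142.42) + 0.75(25.97) + 0.75(66.29) = 261.46
C2: 1.2(142.42) + 1.7(66.29) = 283.60
C3: 1.3(142.42) + 1.75(25.97) + 0.75(66.29) = 280.31
C4: 1.35(142.42) + 0.7(39.30) + 0.2(25.97) = 224.97
C5: 0.85(142.42) - 0.6(39.30) = 97.48
Maximum is from combination 2.

283.60 kips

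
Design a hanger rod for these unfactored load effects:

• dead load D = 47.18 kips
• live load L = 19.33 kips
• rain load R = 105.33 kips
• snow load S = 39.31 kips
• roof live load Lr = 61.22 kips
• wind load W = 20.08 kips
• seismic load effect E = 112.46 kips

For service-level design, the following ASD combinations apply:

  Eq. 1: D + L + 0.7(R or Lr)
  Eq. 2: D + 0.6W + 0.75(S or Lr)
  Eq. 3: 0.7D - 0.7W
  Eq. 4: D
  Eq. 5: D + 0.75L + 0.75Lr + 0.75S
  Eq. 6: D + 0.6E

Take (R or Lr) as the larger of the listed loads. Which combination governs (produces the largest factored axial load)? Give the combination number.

Combination 1

(R or Lr) → R = 105.33 kips; (S or Lr) → Lr = 61.22 kips.
Eq. 1: 1.0(47.18) + 1.0(19.33) + 0.7(105.33) = 140.24
Eq. 2: 1.0(47.18) + 0.6(20.08) + 0.75(61.22) = 105.14
Eq. 3: 0.7(47.18) - 0.7(20.08) = 18.97
Eq. 4: 1.0(47.18) = 47.18
Eq. 5: 1.0(47.18) + 0.75(19.33) + 0.75(61.22) + 0.75(39.31) = 137.08
Eq. 6: 1.0(47.18) + 0.6(112.46) = 114.66
The largest value is 140.24 kips from combination 1.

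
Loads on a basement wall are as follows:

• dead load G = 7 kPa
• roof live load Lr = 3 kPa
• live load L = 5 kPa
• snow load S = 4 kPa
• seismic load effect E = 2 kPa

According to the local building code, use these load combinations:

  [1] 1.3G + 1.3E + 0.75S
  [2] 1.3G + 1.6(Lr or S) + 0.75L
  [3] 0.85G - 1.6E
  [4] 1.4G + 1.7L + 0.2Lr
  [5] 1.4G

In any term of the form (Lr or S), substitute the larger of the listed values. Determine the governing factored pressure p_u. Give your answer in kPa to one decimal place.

(Lr or S) → S = 4 kPa.
[1] 1.3(7) + 1.3(2) + 0.75(4) = 9.1 + 2.6 + 3.0 = 14.7
[2] 1.3(7) + 1.6(4) + 0.75(5) = 9.1 + 6.4 + 3.8 = 19.3
[3] 0.85(7) - 1.6(2) = 6.0 - 3.2 = 2.8
[4] 1.4(7) + 1.7(5) + 0.2(3) = 9.8 + 8.5 + 0.6 = 18.9
[5] 1.4(7) = 9.8
Maximum is from combination 2.

19.3 kPa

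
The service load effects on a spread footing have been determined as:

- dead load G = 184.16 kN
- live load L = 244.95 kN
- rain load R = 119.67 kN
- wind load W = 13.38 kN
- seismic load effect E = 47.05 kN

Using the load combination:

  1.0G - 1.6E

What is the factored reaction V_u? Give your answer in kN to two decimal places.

108.88 kN

1.0(184.16) - 1.6(47.05) = 184.16 - 75.28 = 108.88
V_u = 108.88 kN.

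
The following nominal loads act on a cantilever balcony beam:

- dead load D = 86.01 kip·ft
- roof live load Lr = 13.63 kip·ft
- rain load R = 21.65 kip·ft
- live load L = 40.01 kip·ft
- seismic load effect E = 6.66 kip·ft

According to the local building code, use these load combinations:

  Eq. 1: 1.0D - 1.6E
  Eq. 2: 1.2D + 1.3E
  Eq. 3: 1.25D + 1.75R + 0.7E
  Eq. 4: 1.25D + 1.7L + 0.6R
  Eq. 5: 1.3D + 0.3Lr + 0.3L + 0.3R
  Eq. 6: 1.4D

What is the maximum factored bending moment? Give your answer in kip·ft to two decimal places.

Eq. 1: 1.0(86.01) - 1.6(6.66) = 86.01 - 10.66 = 75.35
Eq. 2: 1.2(86.01) + 1.3(6.66) = 103.21 + 8.66 = 111.87
Eq. 3: 1.25(86.01) + 1.75(21.65) + 0.7(6.66) = 107.51 + 37.89 + 4.66 = 150.06
Eq. 4: 1.25(86.01) + 1.7(40.01) + 0.6(21.65) = 107.51 + 68.02 + 12.99 = 188.52
Eq. 5: 1.3(86.01) + 0.3(13.63) + 0.3(40.01) + 0.3(21.65) = 111.81 + 4.09 + 12.00 + 6.50 = 134.40
Eq. 6: 1.4(86.01) = 120.41
The controlling combination is 4, giving 188.52 kip·ft.

188.52 kip·ft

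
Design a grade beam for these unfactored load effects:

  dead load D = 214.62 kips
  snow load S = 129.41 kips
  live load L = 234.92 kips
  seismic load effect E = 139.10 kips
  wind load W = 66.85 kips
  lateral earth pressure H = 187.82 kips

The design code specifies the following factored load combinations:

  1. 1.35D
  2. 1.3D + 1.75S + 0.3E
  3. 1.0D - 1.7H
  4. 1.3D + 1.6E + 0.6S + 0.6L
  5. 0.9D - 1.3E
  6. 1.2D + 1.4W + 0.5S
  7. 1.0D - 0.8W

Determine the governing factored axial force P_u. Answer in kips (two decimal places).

1. 1.35(214.62) = 289.74
2. 1.3(214.62) + 1.75(129.41) + 0.3(139.10) = 547.20
3. 1.0(214.62) - 1.7(187.82) = -104.67
4. 1.3(214.62) + 1.6(139.10) + 0.6(129.41) + 0.6(234.92) = 720.16
5. 0.9(214.62) - 1.3(139.10) = 12.33
6. 1.2(214.62) + 1.4(66.85) + 0.5(129.41) = 415.84
7. 1.0(214.62) - 0.8(66.85) = 161.14
The controlling combination is 4, giving 720.16 kips.

720.16 kips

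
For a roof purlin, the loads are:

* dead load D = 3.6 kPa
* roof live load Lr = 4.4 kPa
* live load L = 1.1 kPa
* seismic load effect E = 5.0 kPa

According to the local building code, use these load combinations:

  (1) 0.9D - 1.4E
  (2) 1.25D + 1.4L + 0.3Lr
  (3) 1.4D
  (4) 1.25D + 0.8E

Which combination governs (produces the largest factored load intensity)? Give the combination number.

Combination 4

(1) 0.9(3.6) - 1.4(5.0) = 3.24 - 7.00 = -3.76
(2) 1.25(3.6) + 1.4(1.1) + 0.3(4.4) = 4.50 + 1.54 + 1.32 = 7.36
(3) 1.4(3.6) = 5.04
(4) 1.25(3.6) + 0.8(5.0) = 4.50 + 4.00 = 8.50
The largest value is 8.50 kPa from combination 4.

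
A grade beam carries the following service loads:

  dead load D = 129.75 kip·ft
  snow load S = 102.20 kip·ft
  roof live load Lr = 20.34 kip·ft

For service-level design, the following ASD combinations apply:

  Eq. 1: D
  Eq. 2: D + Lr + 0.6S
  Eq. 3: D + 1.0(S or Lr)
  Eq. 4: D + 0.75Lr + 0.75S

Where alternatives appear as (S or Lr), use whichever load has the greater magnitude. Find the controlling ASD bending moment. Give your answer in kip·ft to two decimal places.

231.95 kip·ft

(S or Lr) → S = 102.20 kip·ft.
Eq. 1: 1.0(129.75) = 129.75
Eq. 2: 1.0(129.75) + 1.0(20.34) + 0.6(102.20) = 129.75 + 20.34 + 61.32 = 211.41
Eq. 3: 1.0(129.75) + 1.0(102.20) = 129.75 + 102.20 = 231.95
Eq. 4: 1.0(129.75) + 0.75(20.34) + 0.75(102.20) = 129.75 + 15.26 + 76.65 = 221.66
Maximum is from combination 3.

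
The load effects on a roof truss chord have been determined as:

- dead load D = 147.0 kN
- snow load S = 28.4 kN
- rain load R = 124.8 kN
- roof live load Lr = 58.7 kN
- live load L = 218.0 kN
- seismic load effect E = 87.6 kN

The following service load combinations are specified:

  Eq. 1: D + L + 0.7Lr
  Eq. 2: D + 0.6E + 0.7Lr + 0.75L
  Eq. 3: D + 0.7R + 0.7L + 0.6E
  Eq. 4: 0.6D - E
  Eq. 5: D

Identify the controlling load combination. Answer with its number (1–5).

Combination 3

Eq. 1: 1.0(147.0) + 1.0(218.0) + 0.7(58.7) = 406.09
Eq. 2: 1.0(147.0) + 0.6(87.6) + 0.7(58.7) + 0.75(218.0) = 404.15
Eq. 3: 1.0(147.0) + 0.7(124.8) + 0.7(218.0) + 0.6(87.6) = 439.52
Eq. 4: 0.6(147.0) - 1.0(87.6) = 0.60
Eq. 5: 1.0(147.0) = 147.00
The largest value is 439.52 kN from combination 3.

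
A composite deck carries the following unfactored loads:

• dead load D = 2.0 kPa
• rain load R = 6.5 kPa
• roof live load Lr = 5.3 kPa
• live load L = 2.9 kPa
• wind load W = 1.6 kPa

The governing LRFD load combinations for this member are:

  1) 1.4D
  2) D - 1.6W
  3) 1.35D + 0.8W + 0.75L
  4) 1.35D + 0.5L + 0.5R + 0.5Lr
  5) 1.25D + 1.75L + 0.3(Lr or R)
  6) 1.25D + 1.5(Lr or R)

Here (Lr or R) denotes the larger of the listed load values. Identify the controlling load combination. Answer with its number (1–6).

Combination 6

(Lr or R) → R = 6.5 kPa.
1) 1.4(2.0) = 2.8
2) 1.0(2.0) - 1.6(1.6) = -0.6
3) 1.35(2.0) + 0.8(1.6) + 0.75(2.9) = 6.2
4) 1.35(2.0) + 0.5(2.9) + 0.5(6.5) + 0.5(5.3) = 10.1
5) 1.25(2.0) + 1.75(2.9) + 0.3(6.5) = 9.5
6) 1.25(2.0) + 1.5(6.5) = 12.3
The largest value is 12.3 kPa from combination 6.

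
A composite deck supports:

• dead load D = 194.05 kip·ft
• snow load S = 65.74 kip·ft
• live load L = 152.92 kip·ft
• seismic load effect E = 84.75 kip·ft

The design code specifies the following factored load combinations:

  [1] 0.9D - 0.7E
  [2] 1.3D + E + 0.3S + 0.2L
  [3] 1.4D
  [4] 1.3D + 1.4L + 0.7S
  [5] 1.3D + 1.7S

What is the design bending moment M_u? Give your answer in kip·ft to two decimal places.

512.37 kip·ft

[1] 0.9(194.05) - 0.7(84.75) = 174.65 - 59.33 = 115.32
[2] 1.3(194.05) + 1.0(84.75) + 0.3(65.74) + 0.2(152.92) = 252.27 + 84.75 + 19.72 + 30.58 = 387.32
[3] 1.4(194.05) = 271.67
[4] 1.3(194.05) + 1.4(152.92) + 0.7(65.74) = 512.37
[5] 1.3(194.05) + 1.7(65.74) = 364.02
The controlling combination is 4, giving 512.37 kip·ft.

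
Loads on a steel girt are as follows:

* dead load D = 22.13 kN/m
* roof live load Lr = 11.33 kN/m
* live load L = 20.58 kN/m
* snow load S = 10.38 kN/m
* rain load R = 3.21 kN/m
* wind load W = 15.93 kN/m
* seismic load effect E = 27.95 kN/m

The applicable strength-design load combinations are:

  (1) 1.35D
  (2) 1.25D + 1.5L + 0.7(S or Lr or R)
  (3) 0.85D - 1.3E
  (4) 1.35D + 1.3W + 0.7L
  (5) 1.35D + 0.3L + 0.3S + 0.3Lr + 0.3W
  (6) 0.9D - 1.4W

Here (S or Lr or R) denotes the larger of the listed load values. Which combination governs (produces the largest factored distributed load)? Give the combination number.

Combination 2

(S or Lr or R) → Lr = 11.33 kN/m.
(1) 1.35(22.13) = 29.88
(2) 1.25(22.13) + 1.5(20.58) + 0.7(11.33) = 27.66 + 30.87 + 7.93 = 66.46
(3) 0.85(22.13) - 1.3(27.95) = -17.52
(4) 1.35(22.13) + 1.3(15.93) + 0.7(20.58) = 64.99
(5) 1.35(22.13) + 0.3(20.58) + 0.3(10.38) + 0.3(11.33) + 0.3(15.93) = 29.88 + 6.17 + 3.11 + 3.40 + 4.78 = 47.34
(6) 0.9(22.13) - 1.4(15.93) = -2.39
The largest value is 66.46 kN/m from combination 2.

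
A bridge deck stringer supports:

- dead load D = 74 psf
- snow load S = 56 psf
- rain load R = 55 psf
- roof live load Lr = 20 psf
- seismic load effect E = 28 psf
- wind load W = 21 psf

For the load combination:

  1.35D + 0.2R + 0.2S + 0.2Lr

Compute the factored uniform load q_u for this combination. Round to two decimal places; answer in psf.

126.10 psf

1.35(74) + 0.2(55) + 0.2(56) + 0.2(20) = 99.90 + 11.00 + 11.20 + 4.00 = 126.10
q_u = 126.10 psf.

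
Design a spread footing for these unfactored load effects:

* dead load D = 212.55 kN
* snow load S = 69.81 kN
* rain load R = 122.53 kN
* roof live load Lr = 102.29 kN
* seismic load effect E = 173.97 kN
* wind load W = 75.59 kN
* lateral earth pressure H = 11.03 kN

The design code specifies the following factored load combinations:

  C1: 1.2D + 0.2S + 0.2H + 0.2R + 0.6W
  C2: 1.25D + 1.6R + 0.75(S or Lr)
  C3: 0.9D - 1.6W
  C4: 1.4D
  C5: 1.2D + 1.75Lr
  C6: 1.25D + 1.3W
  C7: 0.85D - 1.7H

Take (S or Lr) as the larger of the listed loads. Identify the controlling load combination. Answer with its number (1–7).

(S or Lr) → Lr = 102.29 kN.
C1: 1.2(212.55) + 0.2(69.81) + 0.2(11.03) + 0.2(122.53) + 0.6(75.59) = 255.06 + 13.96 + 2.21 + 24.51 + 45.35 = 341.09
C2: 1.25(212.55) + 1.6(122.53) + 0.75(102.29) = 538.45
C3: 0.9(212.55) - 1.6(75.59) = 70.35
C4: 1.4(212.55) = 297.57
C5: 1.2(212.55) + 1.75(102.29) = 255.06 + 179.01 = 434.07
C6: 1.25(212.55) + 1.3(75.59) = 363.95
C7: 0.85(212.55) - 1.7(11.03) = 180.67 - 18.75 = 161.92
The largest value is 538.45 kN from combination 2.

Combination 2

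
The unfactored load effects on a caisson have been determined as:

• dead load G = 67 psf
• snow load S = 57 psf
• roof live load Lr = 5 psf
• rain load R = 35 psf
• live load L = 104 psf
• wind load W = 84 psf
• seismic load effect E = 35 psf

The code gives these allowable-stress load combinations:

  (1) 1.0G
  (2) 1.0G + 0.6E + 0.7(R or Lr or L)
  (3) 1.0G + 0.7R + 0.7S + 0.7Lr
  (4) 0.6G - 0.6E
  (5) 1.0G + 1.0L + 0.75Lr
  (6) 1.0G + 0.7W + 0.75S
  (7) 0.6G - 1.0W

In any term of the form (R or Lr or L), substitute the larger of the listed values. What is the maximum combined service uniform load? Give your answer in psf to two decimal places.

174.75 psf

(R or Lr or L) → L = 104 psf.
(1) 1.0(67) = 67.00
(2) 1.0(67) + 0.6(35) + 0.7(104) = 67.00 + 21.00 + 72.80 = 160.80
(3) 1.0(67) + 0.7(35) + 0.7(57) + 0.7(5) = 67.00 + 24.50 + 39.90 + 3.50 = 134.90
(4) 0.6(67) - 0.6(35) = 40.20 - 21.00 = 19.20
(5) 1.0(67) + 1.0(104) + 0.75(5) = 67.00 + 104.00 + 3.75 = 174.75
(6) 1.0(67) + 0.7(84) + 0.75(57) = 67.00 + 58.80 + 42.75 = 168.55
(7) 0.6(67) - 1.0(84) = 40.20 - 84.00 = -43.80
Combination 5 governs: q = 174.75 psf.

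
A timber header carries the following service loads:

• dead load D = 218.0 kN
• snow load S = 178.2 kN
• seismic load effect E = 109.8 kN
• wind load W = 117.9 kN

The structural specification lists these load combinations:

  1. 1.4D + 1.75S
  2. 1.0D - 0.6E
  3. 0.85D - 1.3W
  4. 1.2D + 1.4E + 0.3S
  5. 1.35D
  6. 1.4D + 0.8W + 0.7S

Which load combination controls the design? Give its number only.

Combination 1

1. 1.4(218.0) + 1.75(178.2) = 617.1
2. 1.0(218.0) - 0.6(109.8) = 152.1
3. 0.85(218.0) - 1.3(117.9) = 32.0
4. 1.2(218.0) + 1.4(109.8) + 0.3(178.2) = 468.8
5. 1.35(218.0) = 294.3
6. 1.4(218.0) + 0.8(117.9) + 0.7(178.2) = 524.3
The largest value is 617.1 kN from combination 1.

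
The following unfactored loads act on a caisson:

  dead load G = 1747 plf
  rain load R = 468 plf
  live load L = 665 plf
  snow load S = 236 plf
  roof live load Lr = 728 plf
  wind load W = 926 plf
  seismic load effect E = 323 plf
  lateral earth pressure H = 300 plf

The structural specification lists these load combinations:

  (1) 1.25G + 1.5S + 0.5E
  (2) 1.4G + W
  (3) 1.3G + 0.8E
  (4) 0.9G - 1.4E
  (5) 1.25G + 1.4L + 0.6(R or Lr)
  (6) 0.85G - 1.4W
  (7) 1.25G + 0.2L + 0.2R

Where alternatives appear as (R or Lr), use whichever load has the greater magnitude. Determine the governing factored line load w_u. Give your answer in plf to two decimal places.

(R or Lr) → Lr = 728 plf.
(1) 1.25(1747) + 1.5(236) + 0.5(323) = 2183.75 + 354.00 + 161.50 = 2699.25
(2) 1.4(1747) + 1.0(926) = 2445.80 + 926.00 = 3371.80
(3) 1.3(1747) + 0.8(323) = 2271.10 + 258.40 = 2529.50
(4) 0.9(1747) - 1.4(323) = 1572.30 - 452.20 = 1120.10
(5) 1.25(1747) + 1.4(665) + 0.6(728) = 2183.75 + 931.00 + 436.80 = 3551.55
(6) 0.85(1747) - 1.4(926) = 1484.95 - 1296.40 = 188.55
(7) 1.25(1747) + 0.2(665) + 0.2(468) = 2183.75 + 133.00 + 93.60 = 2410.35
The controlling combination is 5, giving 3551.55 plf.

3551.55 plf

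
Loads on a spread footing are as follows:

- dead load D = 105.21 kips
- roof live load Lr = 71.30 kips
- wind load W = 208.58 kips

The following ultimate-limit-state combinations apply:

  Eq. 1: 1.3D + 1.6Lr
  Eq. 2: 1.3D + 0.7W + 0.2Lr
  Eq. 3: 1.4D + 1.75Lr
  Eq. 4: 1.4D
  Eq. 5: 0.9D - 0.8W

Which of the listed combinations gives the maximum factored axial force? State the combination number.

Combination 2

Eq. 1: 1.3(105.21) + 1.6(71.30) = 250.85
Eq. 2: 1.3(105.21) + 0.7(208.58) + 0.2(71.30) = 297.04
Eq. 3: 1.4(105.21) + 1.75(71.30) = 272.07
Eq. 4: 1.4(105.21) = 147.29
Eq. 5: 0.9(105.21) - 0.8(208.58) = -72.18
The largest value is 297.04 kips from combination 2.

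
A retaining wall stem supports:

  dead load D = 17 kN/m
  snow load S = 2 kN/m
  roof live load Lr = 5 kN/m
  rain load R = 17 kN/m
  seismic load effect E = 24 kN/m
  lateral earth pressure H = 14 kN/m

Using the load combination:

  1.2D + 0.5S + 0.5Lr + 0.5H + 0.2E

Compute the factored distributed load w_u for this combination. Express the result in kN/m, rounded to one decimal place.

35.7 kN/m

1.2(17) + 0.5(2) + 0.5(5) + 0.5(14) + 0.2(24) = 35.7
w_u = 35.7 kN/m.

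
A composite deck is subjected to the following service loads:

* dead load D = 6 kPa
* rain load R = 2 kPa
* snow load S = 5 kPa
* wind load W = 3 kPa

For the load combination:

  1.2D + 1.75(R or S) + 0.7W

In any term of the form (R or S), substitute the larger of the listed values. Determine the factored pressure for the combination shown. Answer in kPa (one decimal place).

(R or S) → S = 5 kPa.
1.2(6) + 1.75(5) + 0.7(3) = 7.2 + 8.8 + 2.1 = 18.1
p_u = 18.1 kPa.

18.1 kPa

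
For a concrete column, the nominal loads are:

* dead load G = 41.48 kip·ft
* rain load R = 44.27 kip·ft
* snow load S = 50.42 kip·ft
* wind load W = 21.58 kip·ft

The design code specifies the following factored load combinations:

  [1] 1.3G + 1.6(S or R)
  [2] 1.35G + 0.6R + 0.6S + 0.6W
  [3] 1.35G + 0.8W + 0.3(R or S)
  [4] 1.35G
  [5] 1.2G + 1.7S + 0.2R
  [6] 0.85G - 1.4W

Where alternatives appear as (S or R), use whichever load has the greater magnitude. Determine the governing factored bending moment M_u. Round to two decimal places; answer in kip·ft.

(S or R) → S = 50.42 kip·ft; (R or S) → S = 50.42 kip·ft.
[1] 1.3(41.48) + 1.6(50.42) = 134.60
[2] 1.35(41.48) + 0.6(44.27) + 0.6(50.42) + 0.6(21.58) = 56.00 + 26.56 + 30.25 + 12.95 = 125.76
[3] 1.35(41.48) + 0.8(21.58) + 0.3(50.42) = 56.00 + 17.26 + 15.13 = 88.39
[4] 1.35(41.48) = 56.00
[5] 1.2(41.48) + 1.7(50.42) + 0.2(44.27) = 49.78 + 85.71 + 8.85 = 144.34
[6] 0.85(41.48) - 1.4(21.58) = 35.26 - 30.21 = 5.05
Combination 5 governs: M_u = 144.34 kip·ft.

144.34 kip·ft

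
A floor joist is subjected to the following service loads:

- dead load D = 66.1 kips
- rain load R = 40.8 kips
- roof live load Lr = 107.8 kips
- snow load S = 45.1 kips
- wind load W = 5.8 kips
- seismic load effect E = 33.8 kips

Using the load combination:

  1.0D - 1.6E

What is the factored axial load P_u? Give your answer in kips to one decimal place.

12.0 kips

1.0(66.1) - 1.6(33.8) = 66.1 - 54.1 = 12.0
P_u = 12.0 kips.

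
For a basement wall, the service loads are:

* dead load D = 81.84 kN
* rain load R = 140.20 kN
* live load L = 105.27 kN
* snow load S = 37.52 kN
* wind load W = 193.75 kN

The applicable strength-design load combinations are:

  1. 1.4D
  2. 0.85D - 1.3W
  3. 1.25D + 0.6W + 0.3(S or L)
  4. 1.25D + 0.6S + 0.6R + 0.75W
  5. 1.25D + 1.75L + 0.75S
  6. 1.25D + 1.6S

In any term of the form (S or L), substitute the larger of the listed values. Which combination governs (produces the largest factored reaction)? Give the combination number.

(S or L) → L = 105.27 kN.
1. 1.4(81.84) = 114.58
2. 0.85(81.84) - 1.3(193.75) = -182.31
3. 1.25(81.84) + 0.6(193.75) + 0.3(105.27) = 102.30 + 116.25 + 31.58 = 250.13
4. 1.25(81.84) + 0.6(37.52) + 0.6(140.20) + 0.75(193.75) = 102.30 + 22.51 + 84.12 + 145.31 = 354.24
5. 1.25(81.84) + 1.75(105.27) + 0.75(37.52) = 102.30 + 184.22 + 28.14 = 314.66
6. 1.25(81.84) + 1.6(37.52) = 102.30 + 60.03 = 162.33
The largest value is 354.24 kN from combination 4.

Combination 4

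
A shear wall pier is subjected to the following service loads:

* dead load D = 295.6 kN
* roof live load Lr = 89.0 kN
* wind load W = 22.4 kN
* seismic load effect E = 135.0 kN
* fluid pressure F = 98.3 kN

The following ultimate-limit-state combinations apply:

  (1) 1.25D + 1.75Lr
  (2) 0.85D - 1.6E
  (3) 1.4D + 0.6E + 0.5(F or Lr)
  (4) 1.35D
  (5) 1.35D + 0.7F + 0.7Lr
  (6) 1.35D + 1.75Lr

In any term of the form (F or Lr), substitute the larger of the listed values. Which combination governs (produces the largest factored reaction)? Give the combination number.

Combination 6

(F or Lr) → F = 98.3 kN.
(1) 1.25(295.6) + 1.75(89.0) = 369.5 + 155.8 = 525.3
(2) 0.85(295.6) - 1.6(135.0) = 251.3 - 216.0 = 35.3
(3) 1.4(295.6) + 0.6(135.0) + 0.5(98.3) = 413.8 + 81.0 + 49.2 = 544.0
(4) 1.35(295.6) = 399.1
(5) 1.35(295.6) + 0.7(98.3) + 0.7(89.0) = 399.1 + 68.8 + 62.3 = 530.2
(6) 1.35(295.6) + 1.75(89.0) = 554.8
The largest value is 554.8 kN from combination 6.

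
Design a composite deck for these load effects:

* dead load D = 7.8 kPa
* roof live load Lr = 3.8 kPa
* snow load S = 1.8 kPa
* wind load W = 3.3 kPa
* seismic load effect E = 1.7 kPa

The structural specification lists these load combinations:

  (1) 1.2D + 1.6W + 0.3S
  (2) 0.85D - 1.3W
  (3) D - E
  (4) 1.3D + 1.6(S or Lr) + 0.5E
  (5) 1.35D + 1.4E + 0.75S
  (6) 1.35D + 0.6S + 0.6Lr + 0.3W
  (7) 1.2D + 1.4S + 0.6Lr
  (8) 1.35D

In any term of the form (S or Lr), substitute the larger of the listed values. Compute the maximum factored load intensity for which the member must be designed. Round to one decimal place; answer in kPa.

(S or Lr) → Lr = 3.8 kPa.
(1) 1.2(7.8) + 1.6(3.3) + 0.3(1.8) = 9.4 + 5.3 + 0.5 = 15.2
(2) 0.85(7.8) - 1.3(3.3) = 6.6 - 4.3 = 2.3
(3) 1.0(7.8) - 1.0(1.7) = 7.8 - 1.7 = 6.1
(4) 1.3(7.8) + 1.6(3.8) + 0.5(1.7) = 10.1 + 6.1 + 0.9 = 17.1
(5) 1.35(7.8) + 1.4(1.7) + 0.75(1.8) = 10.5 + 2.4 + 1.4 = 14.3
(6) 1.35(7.8) + 0.6(1.8) + 0.6(3.8) + 0.3(3.3) = 10.5 + 1.1 + 2.3 + 1.0 = 14.9
(7) 1.2(7.8) + 1.4(1.8) + 0.6(3.8) = 9.4 + 2.5 + 2.3 = 14.2
(8) 1.35(7.8) = 10.5
Maximum is from combination 4.

17.1 kPa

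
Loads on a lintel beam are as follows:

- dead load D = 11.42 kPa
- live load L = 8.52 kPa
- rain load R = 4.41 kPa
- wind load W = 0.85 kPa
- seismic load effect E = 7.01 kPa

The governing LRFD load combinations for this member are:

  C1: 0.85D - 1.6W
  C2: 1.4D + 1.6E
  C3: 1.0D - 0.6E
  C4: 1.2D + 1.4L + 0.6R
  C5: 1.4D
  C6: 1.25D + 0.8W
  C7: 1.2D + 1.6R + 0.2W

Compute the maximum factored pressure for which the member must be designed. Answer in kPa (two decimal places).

C1: 0.85(11.42) - 1.6(0.85) = 9.71 - 1.36 = 8.35
C2: 1.4(11.42) + 1.6(7.01) = 27.20
C3: 1.0(11.42) - 0.6(7.01) = 11.42 - 4.21 = 7.21
C4: 1.2(11.42) + 1.4(8.52) + 0.6(4.41) = 13.70 + 11.93 + 2.65 = 28.28
C5: 1.4(11.42) = 15.99
C6: 1.25(11.42) + 0.8(0.85) = 14.28 + 0.68 = 14.96
C7: 1.2(11.42) + 1.6(4.41) + 0.2(0.85) = 13.70 + 7.06 + 0.17 = 20.93
The controlling combination is 4, giving 28.28 kPa.

28.28 kPa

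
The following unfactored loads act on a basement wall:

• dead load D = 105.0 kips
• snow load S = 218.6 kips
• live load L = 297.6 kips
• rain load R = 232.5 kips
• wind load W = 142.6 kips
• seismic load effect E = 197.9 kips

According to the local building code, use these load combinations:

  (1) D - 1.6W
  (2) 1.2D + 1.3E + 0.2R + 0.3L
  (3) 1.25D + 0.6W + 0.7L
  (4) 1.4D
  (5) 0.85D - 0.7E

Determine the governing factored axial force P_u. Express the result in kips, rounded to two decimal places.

(1) 1.0(105.0) - 1.6(142.6) = 105.00 - 228.16 = -123.16
(2) 1.2(105.0) + 1.3(197.9) + 0.2(232.5) + 0.3(297.6) = 126.00 + 257.27 + 46.50 + 89.28 = 519.05
(3) 1.25(105.0) + 0.6(142.6) + 0.7(297.6) = 131.25 + 85.56 + 208.32 = 425.13
(4) 1.4(105.0) = 147.00
(5) 0.85(105.0) - 0.7(197.9) = 89.25 - 138.53 = -49.28
The controlling combination is 2, giving 519.05 kips.

519.05 kips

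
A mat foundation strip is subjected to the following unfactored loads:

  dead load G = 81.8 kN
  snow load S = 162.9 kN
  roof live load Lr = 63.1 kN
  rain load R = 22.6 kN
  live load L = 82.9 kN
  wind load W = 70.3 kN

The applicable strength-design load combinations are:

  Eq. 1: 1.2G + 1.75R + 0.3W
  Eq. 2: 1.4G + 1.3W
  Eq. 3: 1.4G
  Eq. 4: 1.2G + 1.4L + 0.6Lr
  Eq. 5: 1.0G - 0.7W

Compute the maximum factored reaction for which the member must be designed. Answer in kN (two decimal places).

252.08 kN

Eq. 1: 1.2(81.8) + 1.75(22.6) + 0.3(70.3) = 158.80
Eq. 2: 1.4(81.8) + 1.3(70.3) = 205.91
Eq. 3: 1.4(81.8) = 114.52
Eq. 4: 1.2(81.8) + 1.4(82.9) + 0.6(63.1) = 252.08
Eq. 5: 1.0(81.8) - 0.7(70.3) = 32.59
Maximum is from combination 4.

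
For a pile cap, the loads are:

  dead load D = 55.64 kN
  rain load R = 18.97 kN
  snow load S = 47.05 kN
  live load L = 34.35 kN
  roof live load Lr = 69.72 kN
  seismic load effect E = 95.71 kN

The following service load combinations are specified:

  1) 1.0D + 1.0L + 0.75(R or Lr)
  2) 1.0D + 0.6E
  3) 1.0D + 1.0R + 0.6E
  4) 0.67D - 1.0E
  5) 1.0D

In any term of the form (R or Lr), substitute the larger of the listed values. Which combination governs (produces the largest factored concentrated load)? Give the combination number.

Combination 1

(R or Lr) → Lr = 69.72 kN.
1) 1.0(55.64) + 1.0(34.35) + 0.75(69.72) = 55.64 + 34.35 + 52.29 = 142.28
2) 1.0(55.64) + 0.6(95.71) = 55.64 + 57.43 = 113.07
3) 1.0(55.64) + 1.0(18.97) + 0.6(95.71) = 55.64 + 18.97 + 57.43 = 132.04
4) 0.67(55.64) - 1.0(95.71) = 37.28 - 95.71 = -58.43
5) 1.0(55.64) = 55.64
The largest value is 142.28 kN from combination 1.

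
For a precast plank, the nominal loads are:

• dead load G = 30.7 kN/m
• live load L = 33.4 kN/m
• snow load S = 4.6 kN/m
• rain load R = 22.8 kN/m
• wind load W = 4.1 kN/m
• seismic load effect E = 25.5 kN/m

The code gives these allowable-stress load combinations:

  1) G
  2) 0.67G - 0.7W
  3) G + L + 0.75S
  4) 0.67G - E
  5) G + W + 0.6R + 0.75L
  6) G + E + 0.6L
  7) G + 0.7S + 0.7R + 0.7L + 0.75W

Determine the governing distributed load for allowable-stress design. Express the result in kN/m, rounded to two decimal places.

1) 1.0(30.7) = 30.70
2) 0.67(30.7) - 0.7(4.1) = 20.57 - 2.87 = 17.70
3) 1.0(30.7) + 1.0(33.4) + 0.75(4.6) = 30.70 + 33.40 + 3.45 = 67.55
4) 0.67(30.7) - 1.0(25.5) = 20.57 - 25.50 = -4.93
5) 1.0(30.7) + 1.0(4.1) + 0.6(22.8) + 0.75(33.4) = 30.70 + 4.10 + 13.68 + 25.05 = 73.53
6) 1.0(30.7) + 1.0(25.5) + 0.6(33.4) = 30.70 + 25.50 + 20.04 = 76.24
7) 1.0(30.7) + 0.7(4.6) + 0.7(22.8) + 0.7(33.4) + 0.75(4.1) = 30.70 + 3.22 + 15.96 + 23.38 + 3.08 = 76.34
The controlling combination is 7, giving 76.34 kN/m.

76.34 kN/m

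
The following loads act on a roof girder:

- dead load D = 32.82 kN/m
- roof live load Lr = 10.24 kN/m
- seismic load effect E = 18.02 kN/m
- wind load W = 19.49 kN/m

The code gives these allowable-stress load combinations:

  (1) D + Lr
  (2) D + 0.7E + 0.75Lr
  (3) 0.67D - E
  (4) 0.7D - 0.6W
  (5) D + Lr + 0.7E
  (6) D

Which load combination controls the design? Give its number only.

(1) 1.0(32.82) + 1.0(10.24) = 32.82 + 10.24 = 43.06
(2) 1.0(32.82) + 0.7(18.02) + 0.75(10.24) = 32.82 + 12.61 + 7.68 = 53.11
(3) 0.67(32.82) - 1.0(18.02) = 21.99 - 18.02 = 3.97
(4) 0.7(32.82) - 0.6(19.49) = 22.97 - 11.69 = 11.28
(5) 1.0(32.82) + 1.0(10.24) + 0.7(18.02) = 32.82 + 10.24 + 12.61 = 55.67
(6) 1.0(32.82) = 32.82
The largest value is 55.67 kN/m from combination 5.

Combination 5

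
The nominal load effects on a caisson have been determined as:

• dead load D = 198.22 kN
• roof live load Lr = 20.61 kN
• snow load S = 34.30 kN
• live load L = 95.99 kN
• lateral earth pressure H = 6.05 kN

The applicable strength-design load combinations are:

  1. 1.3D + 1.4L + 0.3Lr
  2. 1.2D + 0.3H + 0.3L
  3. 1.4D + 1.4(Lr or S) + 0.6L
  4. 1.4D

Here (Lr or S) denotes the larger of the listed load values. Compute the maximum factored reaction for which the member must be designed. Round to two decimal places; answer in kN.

398.26 kN

(Lr or S) → S = 34.30 kN.
1. 1.3(198.22) + 1.4(95.99) + 0.3(20.61) = 257.69 + 134.39 + 6.18 = 398.26
2. 1.2(198.22) + 0.3(6.05) + 0.3(95.99) = 237.86 + 1.82 + 28.80 = 268.48
3. 1.4(198.22) + 1.4(34.30) + 0.6(95.99) = 277.51 + 48.02 + 57.59 = 383.12
4. 1.4(198.22) = 277.51
Maximum is from combination 1.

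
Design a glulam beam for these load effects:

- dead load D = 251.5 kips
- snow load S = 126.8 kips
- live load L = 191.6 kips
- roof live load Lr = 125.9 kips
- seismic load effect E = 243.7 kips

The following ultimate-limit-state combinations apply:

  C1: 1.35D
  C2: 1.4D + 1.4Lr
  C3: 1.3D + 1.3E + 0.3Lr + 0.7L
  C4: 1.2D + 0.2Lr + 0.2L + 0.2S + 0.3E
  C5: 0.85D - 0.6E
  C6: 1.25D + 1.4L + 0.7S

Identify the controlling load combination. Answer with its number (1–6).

Combination 3

C1: 1.35(251.5) = 339.5
C2: 1.4(251.5) + 1.4(125.9) = 528.4
C3: 1.3(251.5) + 1.3(243.7) + 0.3(125.9) + 0.7(191.6) = 815.7
C4: 1.2(251.5) + 0.2(125.9) + 0.2(191.6) + 0.2(126.8) + 0.3(243.7) = 463.8
C5: 0.85(251.5) - 0.6(243.7) = 67.6
C6: 1.25(251.5) + 1.4(191.6) + 0.7(126.8) = 671.4
The largest value is 815.7 kips from combination 3.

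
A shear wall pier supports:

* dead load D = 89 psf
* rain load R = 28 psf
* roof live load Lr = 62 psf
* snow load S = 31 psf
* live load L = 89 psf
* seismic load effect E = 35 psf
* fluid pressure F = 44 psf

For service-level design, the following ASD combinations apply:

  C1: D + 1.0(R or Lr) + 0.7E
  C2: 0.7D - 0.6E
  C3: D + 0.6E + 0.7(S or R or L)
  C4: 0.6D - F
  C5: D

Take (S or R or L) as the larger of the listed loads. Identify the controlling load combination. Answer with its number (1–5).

Combination 1

(R or Lr) → Lr = 62 psf; (S or R or L) → L = 89 psf.
C1: 1.0(89) + 1.0(62) + 0.7(35) = 89.00 + 62.00 + 24.50 = 175.50
C2: 0.7(89) - 0.6(35) = 62.30 - 21.00 = 41.30
C3: 1.0(89) + 0.6(35) + 0.7(89) = 89.00 + 21.00 + 62.30 = 172.30
C4: 0.6(89) - 1.0(44) = 53.40 - 44.00 = 9.40
C5: 1.0(89) = 89.00
The largest value is 175.50 psf from combination 1.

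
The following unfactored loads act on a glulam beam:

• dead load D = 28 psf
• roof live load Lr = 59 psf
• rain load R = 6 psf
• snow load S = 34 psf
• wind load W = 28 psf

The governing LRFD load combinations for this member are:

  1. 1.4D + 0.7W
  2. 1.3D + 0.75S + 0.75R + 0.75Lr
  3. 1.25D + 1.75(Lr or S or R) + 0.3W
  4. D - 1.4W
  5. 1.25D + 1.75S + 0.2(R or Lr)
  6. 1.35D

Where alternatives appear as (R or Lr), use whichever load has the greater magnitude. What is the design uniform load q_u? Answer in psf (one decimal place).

(Lr or S or R) → Lr = 59 psf; (R or Lr) → Lr = 59 psf.
1. 1.4(28) + 0.7(28) = 39.2 + 19.6 = 58.8
2. 1.3(28) + 0.75(34) + 0.75(6) + 0.75(59) = 36.4 + 25.5 + 4.5 + 44.3 = 110.7
3. 1.25(28) + 1.75(59) + 0.3(28) = 35.0 + 103.3 + 8.4 = 146.7
4. 1.0(28) - 1.4(28) = 28.0 - 39.2 = -11.2
5. 1.25(28) + 1.75(34) + 0.2(59) = 35.0 + 59.5 + 11.8 = 106.3
6. 1.35(28) = 37.8
The controlling combination is 3, giving 146.7 psf.

146.7 psf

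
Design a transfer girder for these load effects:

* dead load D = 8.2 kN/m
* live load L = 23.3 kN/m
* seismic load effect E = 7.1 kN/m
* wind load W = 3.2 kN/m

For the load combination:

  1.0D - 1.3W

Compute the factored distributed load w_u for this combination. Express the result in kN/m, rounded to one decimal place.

4.0 kN/m

1.0(8.2) - 1.3(3.2) = 8.2 - 4.2 = 4.0
w_u = 4.0 kN/m.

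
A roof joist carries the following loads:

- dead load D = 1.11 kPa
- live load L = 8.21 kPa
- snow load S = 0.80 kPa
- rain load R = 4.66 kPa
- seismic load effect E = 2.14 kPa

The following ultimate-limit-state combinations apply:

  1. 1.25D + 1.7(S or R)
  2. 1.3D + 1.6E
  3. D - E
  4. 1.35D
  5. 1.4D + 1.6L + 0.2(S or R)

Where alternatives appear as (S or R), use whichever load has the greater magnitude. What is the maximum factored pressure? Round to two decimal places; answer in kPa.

(S or R) → R = 4.66 kPa.
1. 1.25(1.11) + 1.7(4.66) = 1.39 + 7.92 = 9.31
2. 1.3(1.11) + 1.6(2.14) = 4.87
3. 1.0(1.11) - 1.0(2.14) = 1.11 - 2.14 = -1.03
4. 1.35(1.11) = 1.50
5. 1.4(1.11) + 1.6(8.21) + 0.2(4.66) = 1.55 + 13.14 + 0.93 = 15.62
Maximum is from combination 5.

15.62 kPa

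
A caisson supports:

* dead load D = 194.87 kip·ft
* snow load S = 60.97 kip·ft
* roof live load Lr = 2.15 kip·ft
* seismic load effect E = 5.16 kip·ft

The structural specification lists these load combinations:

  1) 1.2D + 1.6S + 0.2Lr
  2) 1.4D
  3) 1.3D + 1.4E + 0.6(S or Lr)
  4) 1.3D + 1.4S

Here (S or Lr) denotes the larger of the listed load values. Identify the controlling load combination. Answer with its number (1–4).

(S or Lr) → S = 60.97 kip·ft.
1) 1.2(194.87) + 1.6(60.97) + 0.2(2.15) = 331.83
2) 1.4(194.87) = 272.82
3) 1.3(194.87) + 1.4(5.16) + 0.6(60.97) = 297.14
4) 1.3(194.87) + 1.4(60.97) = 253.33 + 85.36 = 338.69
The largest value is 338.69 kip·ft from combination 4.

Combination 4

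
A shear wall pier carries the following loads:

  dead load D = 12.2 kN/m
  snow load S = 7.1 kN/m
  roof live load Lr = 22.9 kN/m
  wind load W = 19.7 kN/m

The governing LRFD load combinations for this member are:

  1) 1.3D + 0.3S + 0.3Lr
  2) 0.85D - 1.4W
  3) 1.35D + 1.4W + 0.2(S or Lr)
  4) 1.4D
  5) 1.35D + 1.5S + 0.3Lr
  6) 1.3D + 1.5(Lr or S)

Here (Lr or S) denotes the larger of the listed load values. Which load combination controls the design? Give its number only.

Combination 6

(S or Lr) → Lr = 22.9 kN/m; (Lr or S) → Lr = 22.9 kN/m.
1) 1.3(12.2) + 0.3(7.1) + 0.3(22.9) = 24.9
2) 0.85(12.2) - 1.4(19.7) = -17.2
3) 1.35(12.2) + 1.4(19.7) + 0.2(22.9) = 48.6
4) 1.4(12.2) = 17.1
5) 1.35(12.2) + 1.5(7.1) + 0.3(22.9) = 34.0
6) 1.3(12.2) + 1.5(22.9) = 50.2
The largest value is 50.2 kN/m from combination 6.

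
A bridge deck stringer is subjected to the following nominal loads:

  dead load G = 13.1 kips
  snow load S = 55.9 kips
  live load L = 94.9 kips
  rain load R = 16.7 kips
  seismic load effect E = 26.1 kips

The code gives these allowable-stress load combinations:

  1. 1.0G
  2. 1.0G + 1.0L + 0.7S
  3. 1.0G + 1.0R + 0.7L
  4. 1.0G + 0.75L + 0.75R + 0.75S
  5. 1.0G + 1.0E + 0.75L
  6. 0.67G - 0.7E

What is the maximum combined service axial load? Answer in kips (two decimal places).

1. 1.0(13.1) = 13.10
2. 1.0(13.1) + 1.0(94.9) + 0.7(55.9) = 147.13
3. 1.0(13.1) + 1.0(16.7) + 0.7(94.9) = 96.23
4. 1.0(13.1) + 0.75(94.9) + 0.75(16.7) + 0.75(55.9) = 138.73
5. 1.0(13.1) + 1.0(26.1) + 0.75(94.9) = 110.38
6. 0.67(13.1) - 0.7(26.1) = -9.49
Maximum is from combination 2.

147.13 kips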